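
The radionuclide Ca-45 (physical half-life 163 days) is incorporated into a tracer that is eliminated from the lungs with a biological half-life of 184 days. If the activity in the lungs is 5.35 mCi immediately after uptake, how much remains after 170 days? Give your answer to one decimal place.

1.4 mCi

1/t_eff = 1/t_phys + 1/t_biol = 1/163 + 1/184 = 0.01157 per day.
t_eff = 163 × 184 / (163 + 184) ≈ 86.432 days.
Remaining = 5.35 × (1/2)^(170/86.432) = 5.35 × (1/2)^1.9669 ≈ 1.3686 mCi.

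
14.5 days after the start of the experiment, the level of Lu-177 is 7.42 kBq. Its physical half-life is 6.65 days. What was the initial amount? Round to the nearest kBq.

Number of half-lives elapsed: n = 14.5/6.65 ≈ 2.1805.
A₀ = A × 2^n = 7.42 × 2^2.1805 = 7.42 × 4.533 ≈ 33.635 kBq.

34 kBq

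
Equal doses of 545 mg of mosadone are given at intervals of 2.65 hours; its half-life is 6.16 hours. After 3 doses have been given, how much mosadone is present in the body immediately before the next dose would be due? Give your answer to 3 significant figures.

The 3 doses were given 7.95, 5.3, 2.65 hours ago.
Total = 545·(1/2)^(7.95/6.16) + 545·(1/2)^(5.3/6.16) + 545·(1/2)^(2.65/6.16)
      = 222.79 + 300.19 + 404.48 ≈ 927.45 mg.

927 mg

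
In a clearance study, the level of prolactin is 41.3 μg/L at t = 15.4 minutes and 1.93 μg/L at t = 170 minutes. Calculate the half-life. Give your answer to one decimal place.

35.0 minutes

Over Δt = 170 − 15.4 = 154.6 minutes, the level fell by a factor of 41.3/1.93 ≈ 21.399.
n = log₂(21.399) ≈ 4.4195 half-lives, so t½ = 154.6/4.4195 ≈ 34.982 minutes.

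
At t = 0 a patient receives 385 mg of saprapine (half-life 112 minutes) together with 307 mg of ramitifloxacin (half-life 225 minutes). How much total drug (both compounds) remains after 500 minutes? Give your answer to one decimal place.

saprapine: 385 × (1/2)^(500/112) = 385 × (1/2)^4.4643 ≈ 17.441 mg.
ramitifloxacin: 307 × (1/2)^(500/225) = 307 × (1/2)^2.2222 ≈ 65.793 mg.
Total = 17.441 + 65.793 ≈ 83.235 mg.

83.2 mg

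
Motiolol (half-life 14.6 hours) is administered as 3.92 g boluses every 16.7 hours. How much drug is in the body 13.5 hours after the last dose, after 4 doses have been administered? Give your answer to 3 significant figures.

The 4 doses were given 63.6, 46.9, 30.2, 13.5 hours ago.
Total = 3.92·(1/2)^(63.6/14.6) + 3.92·(1/2)^(46.9/14.6) + 3.92·(1/2)^(30.2/14.6) + 3.92·(1/2)^(13.5/14.6)
      = 0.1914 + 0.42294 + 0.93456 + 2.0651 ≈ 3.614 g.

3.61 g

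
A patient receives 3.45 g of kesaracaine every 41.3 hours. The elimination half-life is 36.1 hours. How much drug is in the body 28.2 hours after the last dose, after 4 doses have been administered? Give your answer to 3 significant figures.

3.51 g

The 4 doses were given 152.1, 110.8, 69.5, 28.2 hours ago.
Total = 3.45·(1/2)^(152.1/36.1) + 3.45·(1/2)^(110.8/36.1) + 3.45·(1/2)^(69.5/36.1) + 3.45·(1/2)^(28.2/36.1)
      = 0.18599 + 0.41104 + 0.90839 + 2.0075 ≈ 3.513 g.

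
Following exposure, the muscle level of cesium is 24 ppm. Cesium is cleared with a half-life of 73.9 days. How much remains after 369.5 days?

0.75 ppm

Elapsed time is 5 half-lives (369.5/73.9).
Each half-life halves the amount: 24 × (1/2)^5 = 24/32 = 0.75 ppm.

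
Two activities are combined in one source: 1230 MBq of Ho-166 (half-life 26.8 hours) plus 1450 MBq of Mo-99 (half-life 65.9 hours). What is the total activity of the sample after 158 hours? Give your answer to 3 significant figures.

296 MBq

Ho-166: 1230 × (1/2)^(158/26.8) = 1230 × (1/2)^5.8955 ≈ 20.662 MBq.
Mo-99: 1450 × (1/2)^(158/65.9) = 1450 × (1/2)^2.3976 ≈ 275.19 MBq.
Total = 20.662 + 275.19 ≈ 295.85 MBq.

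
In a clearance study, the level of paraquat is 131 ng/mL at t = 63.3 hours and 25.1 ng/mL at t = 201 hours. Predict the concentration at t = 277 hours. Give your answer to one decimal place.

Over Δt = 201 − 63.3 = 137.7 hours, the level fell by a factor of 131/25.1 ≈ 5.2191.
n = log₂(5.2191) ≈ 2.3838 half-lives, so t½ = 137.7/2.3838 ≈ 57.765 hours.
From t = 201 to t = 277: 25.1 × (1/2)^((277−201)/57.765) ≈ 10.084 ng/mL.

10.1 ng/mL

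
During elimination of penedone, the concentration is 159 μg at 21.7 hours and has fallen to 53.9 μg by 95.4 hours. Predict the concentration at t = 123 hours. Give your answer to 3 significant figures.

35.9 μg

Over Δt = 95.4 − 21.7 = 73.7 hours, the level fell by a factor of 159/53.9 ≈ 2.9499.
n = log₂(2.9499) ≈ 1.5607 half-lives, so t½ = 73.7/1.5607 ≈ 47.223 hours.
From t = 95.4 to t = 123: 53.9 × (1/2)^((123−95.4)/47.223) ≈ 35.946 μg.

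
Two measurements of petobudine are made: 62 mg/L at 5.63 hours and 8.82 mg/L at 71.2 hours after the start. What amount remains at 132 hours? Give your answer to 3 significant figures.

1.45 mg/L

Over Δt = 71.2 − 5.63 = 65.57 hours, the level fell by a factor of 62/8.82 ≈ 7.0295.
n = log₂(7.0295) ≈ 2.8134 half-lives, so t½ = 65.57/2.8134 ≈ 23.306 hours.
From t = 71.2 to t = 132: 8.82 × (1/2)^((132−71.2)/23.306) ≈ 1.446 mg/L.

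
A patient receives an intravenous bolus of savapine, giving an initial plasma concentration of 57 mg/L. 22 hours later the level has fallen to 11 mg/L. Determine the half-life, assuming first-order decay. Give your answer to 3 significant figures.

A/A₀ = 11/57 ≈ 0.19298.
n = log₂(5.1818) ≈ 2.3735 half-lives elapsed in 22 hours.
t½ = 22/2.3735 ≈ 9.2692 hours.

9.27 hours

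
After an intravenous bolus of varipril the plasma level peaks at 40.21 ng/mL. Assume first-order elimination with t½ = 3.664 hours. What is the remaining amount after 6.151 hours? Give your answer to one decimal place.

Number of half-lives: n = 6.151/3.664 ≈ 1.6788.
Remaining = 40.21 × (1/2)^1.6788 = 40.21 × 0.31235 ≈ 12.56 ng/mL.

12.6 ng/mL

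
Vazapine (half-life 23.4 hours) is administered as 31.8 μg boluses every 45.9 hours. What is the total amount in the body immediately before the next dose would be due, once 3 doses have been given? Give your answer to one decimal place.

The 3 doses were given 137.7, 91.8, 45.9 hours ago.
Total = 31.8·(1/2)^(137.7/23.4) + 31.8·(1/2)^(91.8/23.4) + 31.8·(1/2)^(45.9/23.4)
      = 0.53825 + 2.0963 + 8.1648 ≈ 10.799 μg.

10.8 μg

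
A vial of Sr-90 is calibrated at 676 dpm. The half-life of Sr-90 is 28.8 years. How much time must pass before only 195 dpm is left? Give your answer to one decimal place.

51.7 years

Fraction remaining = 195/676 ≈ 0.28846.
n = log₂(676/195) = ln(3.4667)/ln 2 ≈ 1.7935 half-lives.
t = n × t½ = 1.7935 × 28.8 ≈ 51.654 years.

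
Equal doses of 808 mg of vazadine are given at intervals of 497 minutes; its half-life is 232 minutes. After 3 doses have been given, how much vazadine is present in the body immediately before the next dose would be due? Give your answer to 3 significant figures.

234 mg

The 3 doses were given 1491, 994, 497 minutes ago.
Total = 808·(1/2)^(1491/232) + 808·(1/2)^(994/232) + 808·(1/2)^(497/232)
      = 9.3924 + 41.462 + 183.03 ≈ 233.89 mg.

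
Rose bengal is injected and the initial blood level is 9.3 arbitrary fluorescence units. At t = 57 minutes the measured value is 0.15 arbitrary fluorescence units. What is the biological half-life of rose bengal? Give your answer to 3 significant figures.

A/A₀ = 0.15/9.3 ≈ 0.016129.
n = log₂(62) ≈ 5.9542 half-lives elapsed in 57 minutes.
t½ = 57/5.9542 ≈ 9.5731 minutes.

9.57 minutes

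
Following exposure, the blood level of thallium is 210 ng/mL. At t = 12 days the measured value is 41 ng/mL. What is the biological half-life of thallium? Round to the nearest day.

5 days

A/A₀ = 41/210 ≈ 0.19524.
n = log₂(5.122) ≈ 2.3567 half-lives elapsed in 12 days.
t½ = 12/2.3567 ≈ 5.0919 days.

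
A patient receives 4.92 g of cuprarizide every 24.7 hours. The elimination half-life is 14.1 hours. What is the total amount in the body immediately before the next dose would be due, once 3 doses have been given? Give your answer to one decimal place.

The 3 doses were given 74.1, 49.4, 24.7 hours ago.
Total = 4.92·(1/2)^(74.1/14.1) + 4.92·(1/2)^(49.4/14.1) + 4.92·(1/2)^(24.7/14.1)
      = 0.12881 + 0.4338 + 1.4609 ≈ 2.0235 g.

2.0 g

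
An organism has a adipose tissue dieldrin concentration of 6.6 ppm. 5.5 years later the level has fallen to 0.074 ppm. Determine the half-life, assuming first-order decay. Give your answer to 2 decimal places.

A/A₀ = 0.074/6.6 ≈ 0.011212.
n = log₂(89.189) ≈ 6.4788 half-lives elapsed in 5.5 years.
t½ = 5.5/6.4788 ≈ 0.84892 years.

0.85 years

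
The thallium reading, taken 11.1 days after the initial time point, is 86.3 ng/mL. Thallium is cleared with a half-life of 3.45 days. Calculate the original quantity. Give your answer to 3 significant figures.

Number of half-lives elapsed: n = 11.1/3.45 ≈ 3.2174.
A₀ = A × 2^n = 86.3 × 2^3.2174 = 86.3 × 9.301 ≈ 802.68 ng/mL.

803 ng/mL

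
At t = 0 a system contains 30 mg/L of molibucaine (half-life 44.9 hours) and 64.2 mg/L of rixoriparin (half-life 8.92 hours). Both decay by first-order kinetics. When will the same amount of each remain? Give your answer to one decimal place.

12.2 hours

Set 30·(1/2)^(t/44.9) = 64.2·(1/2)^(t/8.92).
Taking log₂: log₂(30/64.2) = t·(1/44.9 − 1/8.92).
log₂(0.46729) = -1.0976; 1/44.9 − 1/8.92 = -0.089836.
t = -1.0976 / -0.089836 ≈ 12.218 hours.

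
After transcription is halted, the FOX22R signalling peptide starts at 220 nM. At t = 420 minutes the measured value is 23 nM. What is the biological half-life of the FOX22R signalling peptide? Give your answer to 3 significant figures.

A/A₀ = 23/220 ≈ 0.10455.
n = log₂(9.5652) ≈ 3.2578 half-lives elapsed in 420 minutes.
t½ = 420/3.2578 ≈ 128.92 minutes.

129 minutes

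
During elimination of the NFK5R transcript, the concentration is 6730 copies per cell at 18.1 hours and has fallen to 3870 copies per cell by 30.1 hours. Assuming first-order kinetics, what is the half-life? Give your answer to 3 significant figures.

15.0 hours

Over Δt = 30.1 − 18.1 = 12 hours, the level fell by a factor of 6730/3870 ≈ 1.739.
n = log₂(1.739) ≈ 0.79827 half-lives, so t½ = 12/0.79827 ≈ 15.032 hours.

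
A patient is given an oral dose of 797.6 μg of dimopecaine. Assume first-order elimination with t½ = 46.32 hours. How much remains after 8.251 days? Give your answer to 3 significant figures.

Convert the elapsed time: 8.251 days = 198.024 hours.
Number of half-lives: n = 198.024/46.32 ≈ 4.2751.
Remaining = 797.6 × (1/2)^4.2751 = 797.6 × 0.051649 ≈ 41.195 μg.

41.2 μg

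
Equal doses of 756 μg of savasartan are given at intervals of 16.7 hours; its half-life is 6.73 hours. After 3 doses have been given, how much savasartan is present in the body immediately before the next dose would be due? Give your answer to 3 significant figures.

164 μg

The 3 doses were given 50.1, 33.4, 16.7 hours ago.
Total = 756·(1/2)^(50.1/6.73) + 756·(1/2)^(33.4/6.73) + 756·(1/2)^(16.7/6.73)
      = 4.3408 + 24.241 + 135.37 ≈ 163.96 μg.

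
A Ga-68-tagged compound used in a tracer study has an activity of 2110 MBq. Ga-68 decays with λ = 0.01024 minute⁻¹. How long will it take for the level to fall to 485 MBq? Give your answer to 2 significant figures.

t½ = ln 2 / λ = 0.69315 / 0.01024 ≈ 67.69 minutes.
Fraction remaining = 485/2110 ≈ 0.22986.
n = log₂(2110/485) = ln(4.3505)/ln 2 ≈ 2.1212 half-lives.
t = n × t½ = 2.1212 × 67.69 ≈ 143.58 minutes.

140 minutes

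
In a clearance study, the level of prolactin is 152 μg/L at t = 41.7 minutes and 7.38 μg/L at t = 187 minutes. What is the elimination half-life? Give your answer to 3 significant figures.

Over Δt = 187 − 41.7 = 145.3 minutes, the level fell by a factor of 152/7.38 ≈ 20.596.
n = log₂(20.596) ≈ 4.3643 half-lives, so t½ = 145.3/4.3643 ≈ 33.293 minutes.

33.3 minutes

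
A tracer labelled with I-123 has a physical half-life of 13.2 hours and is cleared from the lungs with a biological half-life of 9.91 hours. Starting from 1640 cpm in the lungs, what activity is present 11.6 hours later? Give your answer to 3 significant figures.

396 cpm

1/t_eff = 1/t_phys + 1/t_biol = 1/13.2 + 1/9.91 = 0.17667 per hour.
t_eff = 13.2 × 9.91 / (13.2 + 9.91) ≈ 5.6604 hours.
Remaining = 1640 × (1/2)^(11.6/5.6604) = 1640 × (1/2)^2.0493 ≈ 396.22 cpm.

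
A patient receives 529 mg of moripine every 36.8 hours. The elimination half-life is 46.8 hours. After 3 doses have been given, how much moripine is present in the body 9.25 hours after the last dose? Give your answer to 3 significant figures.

The 3 doses were given 82.85, 46.05, 9.25 hours ago.
Total = 529·(1/2)^(82.85/46.8) + 529·(1/2)^(46.05/46.8) + 529·(1/2)^(9.25/46.8)
      = 155.08 + 267.45 + 461.27 ≈ 883.8 mg.

884 mg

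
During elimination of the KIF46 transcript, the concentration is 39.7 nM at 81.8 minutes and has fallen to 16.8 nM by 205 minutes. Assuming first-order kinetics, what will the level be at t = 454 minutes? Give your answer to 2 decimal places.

2.95 nM

Over Δt = 205 − 81.8 = 123.2 minutes, the level fell by a factor of 39.7/16.8 ≈ 2.3631.
n = log₂(2.3631) ≈ 1.2407 half-lives, so t½ = 123.2/1.2407 ≈ 99.301 minutes.
From t = 205 to t = 454: 16.8 × (1/2)^((454−205)/99.301) ≈ 2.9544 nM.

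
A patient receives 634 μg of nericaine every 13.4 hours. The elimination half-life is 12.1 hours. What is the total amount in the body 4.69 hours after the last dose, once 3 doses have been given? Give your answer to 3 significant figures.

814 μg

The 3 doses were given 31.49, 18.09, 4.69 hours ago.
Total = 634·(1/2)^(31.49/12.1) + 634·(1/2)^(18.09/12.1) + 634·(1/2)^(4.69/12.1)
      = 104.39 + 224.92 + 484.63 ≈ 813.94 μg.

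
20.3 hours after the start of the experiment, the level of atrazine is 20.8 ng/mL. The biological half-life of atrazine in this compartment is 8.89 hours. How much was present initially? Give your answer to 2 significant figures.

100 ng/mL

Number of half-lives elapsed: n = 20.3/8.89 ≈ 2.2835.
A₀ = A × 2^n = 20.8 × 2^2.2835 = 20.8 × 4.8685 ≈ 101.26 ng/mL.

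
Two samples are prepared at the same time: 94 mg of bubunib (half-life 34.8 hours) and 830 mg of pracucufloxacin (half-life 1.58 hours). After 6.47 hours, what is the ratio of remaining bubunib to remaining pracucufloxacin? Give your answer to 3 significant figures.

1.70

bubunib: 94 × (1/2)^(6.47/34.8) = 94 × (1/2)^0.18592 ≈ 82.634 mg.
pracucufloxacin: 830 × (1/2)^(6.47/1.58) = 830 × (1/2)^4.0949 ≈ 48.571 mg.
Ratio ≈ 82.634 / 48.571 ≈ 1.7013.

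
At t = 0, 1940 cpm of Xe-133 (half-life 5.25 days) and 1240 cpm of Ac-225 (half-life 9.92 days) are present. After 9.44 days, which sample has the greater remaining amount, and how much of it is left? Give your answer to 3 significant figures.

Ac-225, 641 cpm

Xe-133: 1940 × (1/2)^1.7981 ≈ 557.85 cpm.
Ac-225: 1240 × (1/2)^0.95161 ≈ 641.15 cpm.
Ac-225 has more remaining, at ≈ 641.15 cpm.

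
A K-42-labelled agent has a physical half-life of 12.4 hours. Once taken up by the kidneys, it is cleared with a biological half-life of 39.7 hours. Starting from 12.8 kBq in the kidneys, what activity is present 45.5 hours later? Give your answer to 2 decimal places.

0.45 kBq

1/t_eff = 1/t_phys + 1/t_biol = 1/12.4 + 1/39.7 = 0.10583 per hour.
t_eff = 12.4 × 39.7 / (12.4 + 39.7) ≈ 9.4488 hours.
Remaining = 12.8 × (1/2)^(45.5/9.4488) = 12.8 × (1/2)^4.8155 ≈ 0.45458 kBq.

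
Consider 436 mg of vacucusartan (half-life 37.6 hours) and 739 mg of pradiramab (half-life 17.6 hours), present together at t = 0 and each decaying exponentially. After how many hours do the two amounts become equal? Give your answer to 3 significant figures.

Set 436·(1/2)^(t/37.6) = 739·(1/2)^(t/17.6).
Taking log₂: log₂(436/739) = t·(1/37.6 − 1/17.6).
log₂(0.58999) = -0.76125; 1/37.6 − 1/17.6 = -0.030222.
t = -0.76125 / -0.030222 ≈ 25.188 hours.

25.2 hours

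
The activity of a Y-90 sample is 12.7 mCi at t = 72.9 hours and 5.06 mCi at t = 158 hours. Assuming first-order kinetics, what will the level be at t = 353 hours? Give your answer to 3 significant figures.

Over Δt = 158 − 72.9 = 85.1 hours, the level fell by a factor of 12.7/5.06 ≈ 2.5099.
n = log₂(2.5099) ≈ 1.3276 half-lives, so t½ = 85.1/1.3276 ≈ 64.1 hours.
From t = 158 to t = 353: 5.06 × (1/2)^((353−158)/64.1) ≈ 0.61429 mCi.

0.614 mCi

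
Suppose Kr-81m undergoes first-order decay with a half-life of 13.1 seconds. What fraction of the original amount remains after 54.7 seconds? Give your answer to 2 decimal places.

0.06

n = 54.7/13.1 ≈ 4.1756 half-lives.
Fraction remaining = (1/2)^4.1756 ≈ 0.055339.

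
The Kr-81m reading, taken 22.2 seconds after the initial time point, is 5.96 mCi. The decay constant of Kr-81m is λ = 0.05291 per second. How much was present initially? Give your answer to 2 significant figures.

19 mCi

t½ = ln 2 / λ = 0.69315 / 0.05291 ≈ 13.1 seconds.
Number of half-lives elapsed: n = 22.2/13.1 ≈ 1.6946.
A₀ = A × 2^n = 5.96 × 2^1.6946 = 5.96 × 3.2369 ≈ 19.292 mCi.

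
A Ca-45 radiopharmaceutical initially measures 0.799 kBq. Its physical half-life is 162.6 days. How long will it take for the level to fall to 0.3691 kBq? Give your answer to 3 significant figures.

Fraction remaining = 0.3691/0.799 ≈ 0.46195.
n = log₂(0.799/0.3691) = ln(2.1647)/ln 2 ≈ 1.1142 half-lives.
t = n × t½ = 1.1142 × 162.6 ≈ 181.17 days.

181 days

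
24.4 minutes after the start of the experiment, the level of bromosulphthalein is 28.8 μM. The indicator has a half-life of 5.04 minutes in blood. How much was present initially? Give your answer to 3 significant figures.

826 μM

Number of half-lives elapsed: n = 24.4/5.04 ≈ 4.8413.
A₀ = A × 2^n = 28.8 × 2^4.8413 = 28.8 × 28.666 ≈ 825.58 μM.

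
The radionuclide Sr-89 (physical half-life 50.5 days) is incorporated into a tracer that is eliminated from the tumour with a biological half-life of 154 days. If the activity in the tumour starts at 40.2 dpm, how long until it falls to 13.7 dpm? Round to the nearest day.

59 days

1/t_eff = 1/t_phys + 1/t_biol = 1/50.5 + 1/154 = 0.026295 per day.
t_eff = 50.5 × 154 / (50.5 + 154) ≈ 38.029 days.
n = log₂(40.2/13.7) ≈ 1.553; t = 1.553 × 38.029 ≈ 59.06 days.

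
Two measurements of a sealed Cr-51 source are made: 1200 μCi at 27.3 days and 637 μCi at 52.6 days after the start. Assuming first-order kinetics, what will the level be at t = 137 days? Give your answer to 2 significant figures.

77 μCi

Over Δt = 52.6 − 27.3 = 25.3 days, the level fell by a factor of 1200/637 ≈ 1.8838.
n = log₂(1.8838) ≈ 0.91367 half-lives, so t½ = 25.3/0.91367 ≈ 27.691 days.
From t = 52.6 to t = 137: 637 × (1/2)^((137−52.6)/27.691) ≈ 77.021 μCi.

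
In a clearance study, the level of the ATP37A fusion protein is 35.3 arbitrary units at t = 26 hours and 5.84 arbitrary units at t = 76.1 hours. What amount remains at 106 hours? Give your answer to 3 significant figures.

Over Δt = 76.1 − 26 = 50.1 hours, the level fell by a factor of 35.3/5.84 ≈ 6.0445.
n = log₂(6.0445) ≈ 2.5956 half-lives, so t½ = 50.1/2.5956 ≈ 19.302 hours.
From t = 76.1 to t = 106: 5.84 × (1/2)^((106−76.1)/19.302) ≈ 1.9957 arbitrary units.

2.00 arbitrary units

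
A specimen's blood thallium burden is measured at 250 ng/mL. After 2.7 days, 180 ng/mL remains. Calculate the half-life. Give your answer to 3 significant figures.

5.70 days

A/A₀ = 180/250 ≈ 0.72.
n = log₂(1.3889) ≈ 0.47393 half-lives elapsed in 2.7 days.
t½ = 2.7/0.47393 ≈ 5.697 days.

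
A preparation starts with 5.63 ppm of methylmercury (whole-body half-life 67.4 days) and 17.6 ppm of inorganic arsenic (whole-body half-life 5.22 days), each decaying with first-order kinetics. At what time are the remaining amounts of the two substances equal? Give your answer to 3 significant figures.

9.30 days

Set 5.63·(1/2)^(t/67.4) = 17.6·(1/2)^(t/5.22).
Taking log₂: log₂(5.63/17.6) = t·(1/67.4 − 1/5.22).
log₂(0.31989) = -1.6444; 1/67.4 − 1/5.22 = -0.17673.
t = -1.6444 / -0.17673 ≈ 9.3042 days.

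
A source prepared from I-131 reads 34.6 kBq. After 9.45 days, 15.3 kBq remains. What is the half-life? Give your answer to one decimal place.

8.0 days

A/A₀ = 15.3/34.6 ≈ 0.4422.
n = log₂(2.2614) ≈ 1.1772 half-lives elapsed in 9.45 days.
t½ = 9.45/1.1772 ≈ 8.0272 days.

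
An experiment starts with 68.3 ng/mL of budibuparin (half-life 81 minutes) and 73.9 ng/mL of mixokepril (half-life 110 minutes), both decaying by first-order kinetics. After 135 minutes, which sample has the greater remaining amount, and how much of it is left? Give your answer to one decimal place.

mixokepril, 31.6 ng/mL

budibuparin: 68.3 × (1/2)^1.6667 ≈ 21.513 ng/mL.
mixokepril: 73.9 × (1/2)^1.2273 ≈ 31.564 ng/mL.
Mixokepril has more remaining, at ≈ 31.564 ng/mL.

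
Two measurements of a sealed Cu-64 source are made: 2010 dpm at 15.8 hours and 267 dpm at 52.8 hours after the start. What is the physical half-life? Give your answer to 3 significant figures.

12.7 hours

Over Δt = 52.8 − 15.8 = 37 hours, the level fell by a factor of 2010/267 ≈ 7.5281.
n = log₂(7.5281) ≈ 2.9123 half-lives, so t½ = 37/2.9123 ≈ 12.705 hours.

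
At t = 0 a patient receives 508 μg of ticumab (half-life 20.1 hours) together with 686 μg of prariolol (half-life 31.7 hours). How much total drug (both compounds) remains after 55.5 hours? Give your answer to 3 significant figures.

279 μg

ticumab: 508 × (1/2)^(55.5/20.1) = 508 × (1/2)^2.7612 ≈ 74.931 μg.
prariolol: 686 × (1/2)^(55.5/31.7) = 686 × (1/2)^1.7508 ≈ 203.84 μg.
Total = 74.931 + 203.84 ≈ 278.77 μg.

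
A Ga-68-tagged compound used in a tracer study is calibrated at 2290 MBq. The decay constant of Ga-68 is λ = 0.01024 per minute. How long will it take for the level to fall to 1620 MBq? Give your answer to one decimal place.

33.8 minutes

t½ = ln 2 / λ = 0.69315 / 0.01024 ≈ 67.69 minutes.
Fraction remaining = 1620/2290 ≈ 0.70742.
n = log₂(2290/1620) = ln(1.4136)/ln 2 ≈ 0.49935 half-lives.
t = n × t½ = 0.49935 × 67.69 ≈ 33.801 minutes.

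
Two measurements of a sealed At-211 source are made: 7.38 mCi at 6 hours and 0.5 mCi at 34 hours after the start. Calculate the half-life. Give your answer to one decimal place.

7.2 hours

Over Δt = 34 − 6 = 28 hours, the level fell by a factor of 7.38/0.5 ≈ 14.76.
n = log₂(14.76) ≈ 3.8836 half-lives, so t½ = 28/3.8836 ≈ 7.2098 hours.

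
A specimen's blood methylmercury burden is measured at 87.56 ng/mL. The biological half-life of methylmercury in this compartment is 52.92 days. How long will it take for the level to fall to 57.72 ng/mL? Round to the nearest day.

32 days

Fraction remaining = 57.72/87.56 ≈ 0.65921.
n = log₂(87.56/57.72) = ln(1.517)/ln 2 ≈ 0.6012 half-lives.
t = n × t½ = 0.6012 × 52.92 ≈ 31.816 days.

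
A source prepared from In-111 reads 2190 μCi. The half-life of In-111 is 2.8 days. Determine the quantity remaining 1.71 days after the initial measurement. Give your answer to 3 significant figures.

1430 μCi

Number of half-lives: n = 1.71/2.8 ≈ 0.61071.
Remaining = 2190 × (1/2)^0.61071 = 2190 × 0.65487 ≈ 1434.2 μCi.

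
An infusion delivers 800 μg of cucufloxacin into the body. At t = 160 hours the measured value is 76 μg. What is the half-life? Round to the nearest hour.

47 hours

A/A₀ = 76/800 ≈ 0.095.
n = log₂(10.526) ≈ 3.3959 half-lives elapsed in 160 hours.
t½ = 160/3.3959 ≈ 47.115 hours.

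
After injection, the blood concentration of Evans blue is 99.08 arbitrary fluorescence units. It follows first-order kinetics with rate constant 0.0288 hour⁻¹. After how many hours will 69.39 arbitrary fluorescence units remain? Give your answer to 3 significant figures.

12.4 hours

t½ = ln 2 / k = 0.69315 / 0.0288 ≈ 24.068 hours.
Fraction remaining = 69.39/99.08 ≈ 0.70034.
n = log₂(99.08/69.39) = ln(1.4279)/ln 2 ≈ 0.51387 half-lives.
t = n × t½ = 0.51387 × 24.068 ≈ 12.368 hours.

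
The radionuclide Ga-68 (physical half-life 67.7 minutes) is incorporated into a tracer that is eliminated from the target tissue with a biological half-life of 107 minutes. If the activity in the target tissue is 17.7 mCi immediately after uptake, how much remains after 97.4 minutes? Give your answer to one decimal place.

1/t_eff = 1/t_phys + 1/t_biol = 1/67.7 + 1/107 = 0.024117 per minute.
t_eff = 67.7 × 107 / (67.7 + 107) ≈ 41.465 minutes.
Remaining = 17.7 × (1/2)^(97.4/41.465) = 17.7 × (1/2)^2.349 ≈ 3.4742 mCi.

3.5 mCi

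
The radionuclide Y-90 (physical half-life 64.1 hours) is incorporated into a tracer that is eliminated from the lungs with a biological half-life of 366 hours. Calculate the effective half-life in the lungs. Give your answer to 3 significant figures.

54.5 hours

1/t_eff = 1/t_phys + 1/t_biol = 1/64.1 + 1/366 = 0.018333 per hour.
t_eff = 64.1 × 366 / (64.1 + 366) ≈ 54.547 hours.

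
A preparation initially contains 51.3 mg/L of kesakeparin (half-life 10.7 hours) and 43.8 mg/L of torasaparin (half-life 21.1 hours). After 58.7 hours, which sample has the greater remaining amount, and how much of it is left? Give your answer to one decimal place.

kesakeparin: 51.3 × (1/2)^5.486 ≈ 1.1446 mg/L.
torasaparin: 43.8 × (1/2)^2.782 ≈ 6.3681 mg/L.
Torasaparin has more remaining, at ≈ 6.3681 mg/L.

torasaparin, 6.4 mg/L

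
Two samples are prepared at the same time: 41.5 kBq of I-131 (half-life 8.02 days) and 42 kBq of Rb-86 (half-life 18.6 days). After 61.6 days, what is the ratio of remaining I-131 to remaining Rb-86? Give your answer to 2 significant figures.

0.048

I-131: 41.5 × (1/2)^(61.6/8.02) = 41.5 × (1/2)^7.6808 ≈ 0.20225 kBq.
Rb-86: 42 × (1/2)^(61.6/18.6) = 42 × (1/2)^3.3118 ≈ 4.2295 kBq.
Ratio ≈ 0.20225 / 4.2295 ≈ 0.04782.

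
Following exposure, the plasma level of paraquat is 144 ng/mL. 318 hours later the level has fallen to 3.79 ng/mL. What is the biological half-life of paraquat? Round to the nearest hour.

A/A₀ = 3.79/144 ≈ 0.026319.
n = log₂(37.995) ≈ 5.2477 half-lives elapsed in 318 hours.
t½ = 318/5.2477 ≈ 60.598 hours.

61 hours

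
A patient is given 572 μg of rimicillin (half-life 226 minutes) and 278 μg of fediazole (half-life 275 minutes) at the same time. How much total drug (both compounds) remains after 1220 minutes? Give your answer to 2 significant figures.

rimicillin: 572 × (1/2)^(1220/226) = 572 × (1/2)^5.3982 ≈ 13.563 μg.
fediazole: 278 × (1/2)^(1220/275) = 278 × (1/2)^4.4364 ≈ 12.84 μg.
Total = 13.563 + 12.84 ≈ 26.403 μg.

26 μg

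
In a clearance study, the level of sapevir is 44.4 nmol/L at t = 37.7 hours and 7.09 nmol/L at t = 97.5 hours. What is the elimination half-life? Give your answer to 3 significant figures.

Over Δt = 97.5 − 37.7 = 59.8 hours, the level fell by a factor of 44.4/7.09 ≈ 6.2623.
n = log₂(6.2623) ≈ 2.6467 half-lives, so t½ = 59.8/2.6467 ≈ 22.594 hours.

22.6 hours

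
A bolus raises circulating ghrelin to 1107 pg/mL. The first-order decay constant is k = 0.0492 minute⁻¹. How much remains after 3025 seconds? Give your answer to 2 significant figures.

93 pg/mL

t½ = ln 2 / k = 0.69315 / 0.0492 ≈ 14.088 minutes.
Convert the elapsed time: 3025 seconds = 50.4167 minutes.
Number of half-lives: n = 50.4167/14.088 ≈ 3.5786.
Remaining = 1107 × (1/2)^3.5786 = 1107 × 0.083701 ≈ 92.657 pg/mL.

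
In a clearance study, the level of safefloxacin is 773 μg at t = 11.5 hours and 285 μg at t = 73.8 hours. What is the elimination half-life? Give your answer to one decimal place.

Over Δt = 73.8 − 11.5 = 62.3 hours, the level fell by a factor of 773/285 ≈ 2.7123.
n = log₂(2.7123) ≈ 1.4395 half-lives, so t½ = 62.3/1.4395 ≈ 43.279 hours.

43.3 hours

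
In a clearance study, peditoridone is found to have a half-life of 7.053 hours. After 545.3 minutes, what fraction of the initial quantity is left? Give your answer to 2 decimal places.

0.41

545.3 minutes = 9.08833 hours.
n = 9.08833/7.053 ≈ 1.2886 half-lives.
Fraction remaining = (1/2)^1.2886 ≈ 0.40935.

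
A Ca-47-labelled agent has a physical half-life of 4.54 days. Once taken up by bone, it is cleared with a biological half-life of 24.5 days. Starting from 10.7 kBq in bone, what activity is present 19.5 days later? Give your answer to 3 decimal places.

1/t_eff = 1/t_phys + 1/t_biol = 1/4.54 + 1/24.5 = 0.26108 per day.
t_eff = 4.54 × 24.5 / (4.54 + 24.5) ≈ 3.8302 days.
Remaining = 10.7 × (1/2)^(19.5/3.8302) = 10.7 × (1/2)^5.0911 ≈ 0.31392 kBq.

0.314 kBq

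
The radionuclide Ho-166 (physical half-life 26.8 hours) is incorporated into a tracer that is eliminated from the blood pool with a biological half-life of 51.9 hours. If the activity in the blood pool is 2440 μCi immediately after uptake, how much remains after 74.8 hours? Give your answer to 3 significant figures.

130 μCi

1/t_eff = 1/t_phys + 1/t_biol = 1/26.8 + 1/51.9 = 0.056581 per hour.
t_eff = 26.8 × 51.9 / (26.8 + 51.9) ≈ 17.674 hours.
Remaining = 2440 × (1/2)^(74.8/17.674) = 2440 × (1/2)^4.2323 ≈ 129.82 μCi.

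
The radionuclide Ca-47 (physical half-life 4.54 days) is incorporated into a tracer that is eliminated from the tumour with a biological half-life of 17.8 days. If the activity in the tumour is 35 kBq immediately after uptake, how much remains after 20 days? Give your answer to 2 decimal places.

0.76 kBq

1/t_eff = 1/t_phys + 1/t_biol = 1/4.54 + 1/17.8 = 0.27644 per day.
t_eff = 4.54 × 17.8 / (4.54 + 17.8) ≈ 3.6174 days.
Remaining = 35 × (1/2)^(20/3.6174) = 35 × (1/2)^5.5289 ≈ 0.75807 kBq.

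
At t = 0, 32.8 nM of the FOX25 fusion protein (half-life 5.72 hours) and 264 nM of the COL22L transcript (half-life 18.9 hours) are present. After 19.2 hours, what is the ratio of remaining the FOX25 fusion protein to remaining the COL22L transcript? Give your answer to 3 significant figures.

FOX25 fusion protein: 32.8 × (1/2)^(19.2/5.72) = 32.8 × (1/2)^3.3566 ≈ 3.202 nM.
COL22L transcript: 264 × (1/2)^(19.2/18.9) = 264 × (1/2)^1.0159 ≈ 130.56 nM.
Ratio ≈ 3.202 / 130.56 ≈ 0.024526.

0.0245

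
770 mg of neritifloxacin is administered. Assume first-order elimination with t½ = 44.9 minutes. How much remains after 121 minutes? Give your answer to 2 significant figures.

Number of half-lives: n = 121/44.9 ≈ 2.6949.
Remaining = 770 × (1/2)^2.6949 = 770 × 0.15444 ≈ 118.92 mg.

120 mg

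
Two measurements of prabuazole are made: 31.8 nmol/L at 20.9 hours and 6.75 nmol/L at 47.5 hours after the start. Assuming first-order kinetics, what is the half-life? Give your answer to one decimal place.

Over Δt = 47.5 − 20.9 = 26.6 hours, the level fell by a factor of 31.8/6.75 ≈ 4.7111.
n = log₂(4.7111) ≈ 2.2361 half-lives, so t½ = 26.6/2.2361 ≈ 11.896 hours.

11.9 hours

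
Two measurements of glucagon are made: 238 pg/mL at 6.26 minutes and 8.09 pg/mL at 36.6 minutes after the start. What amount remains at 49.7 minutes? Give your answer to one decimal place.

Over Δt = 36.6 − 6.26 = 30.34 minutes, the level fell by a factor of 238/8.09 ≈ 29.419.
n = log₂(29.419) ≈ 4.8787 half-lives, so t½ = 30.34/4.8787 ≈ 6.2189 minutes.
From t = 36.6 to t = 49.7: 8.09 × (1/2)^((49.7−36.6)/6.2189) ≈ 1.8786 pg/mL.

1.9 pg/mL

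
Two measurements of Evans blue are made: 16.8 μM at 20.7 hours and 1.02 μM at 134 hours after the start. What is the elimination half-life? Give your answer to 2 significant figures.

28 hours

Over Δt = 134 − 20.7 = 113.3 hours, the level fell by a factor of 16.8/1.02 ≈ 16.471.
n = log₂(16.471) ≈ 4.0418 half-lives, so t½ = 113.3/4.0418 ≈ 28.032 hours.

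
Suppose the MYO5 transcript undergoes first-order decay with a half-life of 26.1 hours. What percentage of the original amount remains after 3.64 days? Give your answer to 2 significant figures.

9.8%

3.64 days = 87.36 hours.
n = 87.36/26.1 ≈ 3.3471 half-lives.
Fraction remaining = (1/2)^3.3471 ≈ 0.098269, i.e. 9.8269%.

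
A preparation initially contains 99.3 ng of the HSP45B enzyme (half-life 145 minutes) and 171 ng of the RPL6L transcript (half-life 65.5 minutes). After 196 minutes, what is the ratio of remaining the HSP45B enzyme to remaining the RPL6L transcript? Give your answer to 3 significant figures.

HSP45B enzyme: 99.3 × (1/2)^(196/145) = 99.3 × (1/2)^1.3517 ≈ 38.908 ng.
RPL6L transcript: 171 × (1/2)^(196/65.5) = 171 × (1/2)^2.9924 ≈ 21.488 ng.
Ratio ≈ 38.908 / 21.488 ≈ 1.8107.

1.81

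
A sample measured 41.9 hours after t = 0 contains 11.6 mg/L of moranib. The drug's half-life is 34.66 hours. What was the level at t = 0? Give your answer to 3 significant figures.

26.8 mg/L

Number of half-lives elapsed: n = 41.9/34.66 ≈ 1.2089.
A₀ = A × 2^n = 11.6 × 2^1.2089 = 11.6 × 2.3116 ≈ 26.814 mg/L.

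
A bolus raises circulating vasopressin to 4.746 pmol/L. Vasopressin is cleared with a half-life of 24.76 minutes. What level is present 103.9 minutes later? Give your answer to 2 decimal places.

Number of half-lives: n = 103.9/24.76 ≈ 4.1963.
Remaining = 4.746 × (1/2)^4.1963 = 4.746 × 0.05455 ≈ 0.25889 pmol/L.

0.26 pmol/L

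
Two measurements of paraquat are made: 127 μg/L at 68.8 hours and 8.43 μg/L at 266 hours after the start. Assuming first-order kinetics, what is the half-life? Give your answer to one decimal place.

50.4 hours

Over Δt = 266 − 68.8 = 197.2 hours, the level fell by a factor of 127/8.43 ≈ 15.065.
n = log₂(15.065) ≈ 3.9132 half-lives, so t½ = 197.2/3.9132 ≈ 50.394 hours.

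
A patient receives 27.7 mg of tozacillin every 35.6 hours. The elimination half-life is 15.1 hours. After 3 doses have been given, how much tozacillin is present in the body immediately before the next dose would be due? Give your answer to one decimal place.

6.7 mg

The 3 doses were given 106.8, 71.2, 35.6 hours ago.
Total = 27.7·(1/2)^(106.8/15.1) + 27.7·(1/2)^(71.2/15.1) + 27.7·(1/2)^(35.6/15.1)
      = 0.20575 + 1.0545 + 5.4046 ≈ 6.6649 mg.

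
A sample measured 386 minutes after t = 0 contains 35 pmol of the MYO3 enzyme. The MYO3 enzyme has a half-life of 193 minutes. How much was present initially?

Number of half-lives elapsed: n = 386/193 ≈ 2.
A₀ = A × 2^n = 35 × 2^2 = 35 × 4 ≈ 140 pmol.

140 pmol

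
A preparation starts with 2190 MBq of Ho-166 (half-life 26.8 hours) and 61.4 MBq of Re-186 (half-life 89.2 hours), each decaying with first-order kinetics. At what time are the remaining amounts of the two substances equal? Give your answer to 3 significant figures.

Set 2190·(1/2)^(t/26.8) = 61.4·(1/2)^(t/89.2).
Taking log₂: log₂(2190/61.4) = t·(1/26.8 − 1/89.2).
log₂(35.668) = 5.1565; 1/26.8 − 1/89.2 = 0.026103.
t = 5.1565 / 0.026103 ≈ 197.55 hours.

198 hours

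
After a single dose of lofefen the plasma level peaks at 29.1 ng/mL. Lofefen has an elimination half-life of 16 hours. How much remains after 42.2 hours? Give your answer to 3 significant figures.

Number of half-lives: n = 42.2/16 ≈ 2.6375.
Remaining = 29.1 × (1/2)^2.6375 = 29.1 × 0.16071 ≈ 4.6766 ng/mL.

4.68 ng/mL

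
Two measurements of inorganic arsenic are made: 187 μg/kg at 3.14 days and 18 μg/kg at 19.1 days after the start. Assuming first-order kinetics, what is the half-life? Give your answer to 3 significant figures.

Over Δt = 19.1 − 3.14 = 15.96 days, the level fell by a factor of 187/18 ≈ 10.389.
n = log₂(10.389) ≈ 3.377 half-lives, so t½ = 15.96/3.377 ≈ 4.7261 days.

4.73 days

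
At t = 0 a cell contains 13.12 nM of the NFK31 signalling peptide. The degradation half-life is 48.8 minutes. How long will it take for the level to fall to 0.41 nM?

244 minutes

0.41/13.12 = 1/32, so 5 half-lives have elapsed.
t = 5 × 48.8 = 244 minutes.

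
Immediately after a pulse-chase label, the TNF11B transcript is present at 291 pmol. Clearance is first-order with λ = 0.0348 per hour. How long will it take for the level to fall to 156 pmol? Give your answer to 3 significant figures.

17.9 hours

t½ = ln 2 / λ = 0.69315 / 0.0348 ≈ 19.918 hours.
Fraction remaining = 156/291 ≈ 0.53608.
n = log₂(291/156) = ln(1.8654)/ln 2 ≈ 0.89947 half-lives.
t = n × t½ = 0.89947 × 19.918 ≈ 17.916 hours.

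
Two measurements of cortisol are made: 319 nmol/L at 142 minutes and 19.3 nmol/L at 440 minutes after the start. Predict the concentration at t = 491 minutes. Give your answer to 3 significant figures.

Over Δt = 440 − 142 = 298 minutes, the level fell by a factor of 319/19.3 ≈ 16.528.
n = log₂(16.528) ≈ 4.0469 half-lives, so t½ = 298/4.0469 ≈ 73.637 minutes.
From t = 440 to t = 491: 19.3 × (1/2)^((491−440)/73.637) ≈ 11.942 nmol/L.

11.9 nmol/L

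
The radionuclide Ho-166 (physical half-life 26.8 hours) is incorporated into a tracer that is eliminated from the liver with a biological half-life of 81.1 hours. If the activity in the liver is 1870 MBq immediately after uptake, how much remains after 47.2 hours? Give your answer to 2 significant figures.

1/t_eff = 1/t_phys + 1/t_biol = 1/26.8 + 1/81.1 = 0.049644 per hour.
t_eff = 26.8 × 81.1 / (26.8 + 81.1) ≈ 20.143 hours.
Remaining = 1870 × (1/2)^(47.2/20.143) = 1870 × (1/2)^2.3432 ≈ 368.53 MBq.

370 MBq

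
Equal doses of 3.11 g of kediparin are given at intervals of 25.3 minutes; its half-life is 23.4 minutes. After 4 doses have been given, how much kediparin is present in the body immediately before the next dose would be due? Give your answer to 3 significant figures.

The 4 doses were given 101.2, 75.9, 50.6, 25.3 minutes ago.
Total = 3.11·(1/2)^(101.2/23.4) + 3.11·(1/2)^(75.9/23.4) + 3.11·(1/2)^(50.6/23.4) + 3.11·(1/2)^(25.3/23.4)
      = 0.15519 + 0.32835 + 0.69473 + 1.4699 ≈ 2.6482 g.

2.65 g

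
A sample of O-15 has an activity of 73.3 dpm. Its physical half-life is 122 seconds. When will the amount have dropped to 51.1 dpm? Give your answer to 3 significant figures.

63.5 seconds

Fraction remaining = 51.1/73.3 ≈ 0.69714.
n = log₂(73.3/51.1) = ln(1.4344)/ln 2 ≈ 0.52049 half-lives.
t = n × t½ = 0.52049 × 122 ≈ 63.5 seconds.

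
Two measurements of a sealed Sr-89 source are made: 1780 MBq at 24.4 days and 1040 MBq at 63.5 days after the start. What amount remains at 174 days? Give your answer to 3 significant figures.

Over Δt = 63.5 − 24.4 = 39.1 days, the level fell by a factor of 1780/1040 ≈ 1.7115.
n = log₂(1.7115) ≈ 0.77529 half-lives, so t½ = 39.1/0.77529 ≈ 50.432 days.
From t = 63.5 to t = 174: 1040 × (1/2)^((174−63.5)/50.432) ≈ 227.75 MBq.

228 MBq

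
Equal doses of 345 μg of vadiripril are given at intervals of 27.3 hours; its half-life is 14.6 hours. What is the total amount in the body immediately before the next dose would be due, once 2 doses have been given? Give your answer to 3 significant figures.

120 μg

The 2 doses were given 54.6, 27.3 hours ago.
Total = 345·(1/2)^(54.6/14.6) + 345·(1/2)^(27.3/14.6)
      = 25.826 + 94.392 ≈ 120.22 μg.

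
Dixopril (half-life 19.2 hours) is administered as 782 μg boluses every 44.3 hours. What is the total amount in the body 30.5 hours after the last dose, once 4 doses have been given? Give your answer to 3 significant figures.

The 4 doses were given 163.4, 119.1, 74.8, 30.5 hours ago.
Total = 782·(1/2)^(163.4/19.2) + 782·(1/2)^(119.1/19.2) + 782·(1/2)^(74.8/19.2) + 782·(1/2)^(30.5/19.2)
      = 2.1445 + 10.614 + 52.534 + 260.02 ≈ 325.31 μg.

325 μg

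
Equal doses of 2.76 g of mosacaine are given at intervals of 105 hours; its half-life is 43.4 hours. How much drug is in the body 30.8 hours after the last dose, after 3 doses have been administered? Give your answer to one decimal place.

2.1 g

The 3 doses were given 240.8, 135.8, 30.8 hours ago.
Total = 2.76·(1/2)^(240.8/43.4) + 2.76·(1/2)^(135.8/43.4) + 2.76·(1/2)^(30.8/43.4)
      = 0.058976 + 0.31548 + 1.6876 ≈ 2.0621 g.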